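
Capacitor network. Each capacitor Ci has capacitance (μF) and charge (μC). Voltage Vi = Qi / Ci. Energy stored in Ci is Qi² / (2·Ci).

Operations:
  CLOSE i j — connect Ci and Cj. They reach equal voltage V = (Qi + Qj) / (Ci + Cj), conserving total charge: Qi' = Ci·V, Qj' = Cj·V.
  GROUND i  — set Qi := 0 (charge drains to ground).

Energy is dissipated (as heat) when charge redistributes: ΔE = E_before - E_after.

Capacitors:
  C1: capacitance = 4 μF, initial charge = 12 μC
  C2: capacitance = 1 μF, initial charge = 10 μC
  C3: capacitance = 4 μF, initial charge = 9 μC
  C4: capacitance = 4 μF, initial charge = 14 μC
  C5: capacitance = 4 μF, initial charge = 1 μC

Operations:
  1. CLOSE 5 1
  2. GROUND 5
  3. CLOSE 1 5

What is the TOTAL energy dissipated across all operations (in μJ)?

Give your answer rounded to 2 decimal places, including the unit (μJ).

Initial: C1(4μF, Q=12μC, V=3.00V), C2(1μF, Q=10μC, V=10.00V), C3(4μF, Q=9μC, V=2.25V), C4(4μF, Q=14μC, V=3.50V), C5(4μF, Q=1μC, V=0.25V)
Op 1: CLOSE 5-1: Q_total=13.00, C_total=8.00, V=1.62; Q5=6.50, Q1=6.50; dissipated=7.562
Op 2: GROUND 5: Q5=0; energy lost=5.281
Op 3: CLOSE 1-5: Q_total=6.50, C_total=8.00, V=0.81; Q1=3.25, Q5=3.25; dissipated=2.641
Total dissipated: 15.484 μJ

Answer: 15.48 μJ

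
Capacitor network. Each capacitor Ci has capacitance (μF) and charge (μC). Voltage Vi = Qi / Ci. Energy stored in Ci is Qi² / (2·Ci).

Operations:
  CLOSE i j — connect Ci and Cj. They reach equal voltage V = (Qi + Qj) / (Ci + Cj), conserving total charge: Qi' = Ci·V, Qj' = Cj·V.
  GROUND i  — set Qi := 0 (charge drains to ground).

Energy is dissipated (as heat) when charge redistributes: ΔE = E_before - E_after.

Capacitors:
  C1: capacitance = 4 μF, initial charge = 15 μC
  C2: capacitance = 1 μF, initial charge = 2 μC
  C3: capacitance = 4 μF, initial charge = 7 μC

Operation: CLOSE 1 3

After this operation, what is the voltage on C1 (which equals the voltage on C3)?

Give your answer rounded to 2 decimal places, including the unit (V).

Initial: C1(4μF, Q=15μC, V=3.75V), C2(1μF, Q=2μC, V=2.00V), C3(4μF, Q=7μC, V=1.75V)
Op 1: CLOSE 1-3: Q_total=22.00, C_total=8.00, V=2.75; Q1=11.00, Q3=11.00; dissipated=4.000

Answer: 2.75 V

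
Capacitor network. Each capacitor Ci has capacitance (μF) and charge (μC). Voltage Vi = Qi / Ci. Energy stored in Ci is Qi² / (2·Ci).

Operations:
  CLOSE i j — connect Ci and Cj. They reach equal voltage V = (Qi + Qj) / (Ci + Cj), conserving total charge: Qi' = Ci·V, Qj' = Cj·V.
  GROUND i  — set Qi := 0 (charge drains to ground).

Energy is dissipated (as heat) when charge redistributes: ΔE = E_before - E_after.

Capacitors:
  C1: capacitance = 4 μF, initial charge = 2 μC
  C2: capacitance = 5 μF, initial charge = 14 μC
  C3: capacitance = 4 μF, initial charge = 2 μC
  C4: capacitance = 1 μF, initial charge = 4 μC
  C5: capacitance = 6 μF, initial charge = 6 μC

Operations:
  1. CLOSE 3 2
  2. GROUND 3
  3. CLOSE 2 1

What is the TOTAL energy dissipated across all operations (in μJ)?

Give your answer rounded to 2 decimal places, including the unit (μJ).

Answer: 14.01 μJ

Derivation:
Initial: C1(4μF, Q=2μC, V=0.50V), C2(5μF, Q=14μC, V=2.80V), C3(4μF, Q=2μC, V=0.50V), C4(1μF, Q=4μC, V=4.00V), C5(6μF, Q=6μC, V=1.00V)
Op 1: CLOSE 3-2: Q_total=16.00, C_total=9.00, V=1.78; Q3=7.11, Q2=8.89; dissipated=5.878
Op 2: GROUND 3: Q3=0; energy lost=6.321
Op 3: CLOSE 2-1: Q_total=10.89, C_total=9.00, V=1.21; Q2=6.05, Q1=4.84; dissipated=1.814
Total dissipated: 14.013 μJ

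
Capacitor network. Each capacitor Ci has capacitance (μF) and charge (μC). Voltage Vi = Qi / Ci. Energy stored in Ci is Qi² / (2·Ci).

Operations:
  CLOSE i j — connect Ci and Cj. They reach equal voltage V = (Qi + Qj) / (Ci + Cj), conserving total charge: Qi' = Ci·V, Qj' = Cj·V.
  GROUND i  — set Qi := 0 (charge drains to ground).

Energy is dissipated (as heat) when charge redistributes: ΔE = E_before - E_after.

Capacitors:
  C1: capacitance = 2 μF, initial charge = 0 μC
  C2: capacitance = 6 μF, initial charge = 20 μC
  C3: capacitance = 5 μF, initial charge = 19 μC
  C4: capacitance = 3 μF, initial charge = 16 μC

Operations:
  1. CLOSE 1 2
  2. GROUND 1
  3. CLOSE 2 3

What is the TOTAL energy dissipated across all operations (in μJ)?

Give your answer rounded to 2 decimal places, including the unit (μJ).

Answer: 16.89 μJ

Derivation:
Initial: C1(2μF, Q=0μC, V=0.00V), C2(6μF, Q=20μC, V=3.33V), C3(5μF, Q=19μC, V=3.80V), C4(3μF, Q=16μC, V=5.33V)
Op 1: CLOSE 1-2: Q_total=20.00, C_total=8.00, V=2.50; Q1=5.00, Q2=15.00; dissipated=8.333
Op 2: GROUND 1: Q1=0; energy lost=6.250
Op 3: CLOSE 2-3: Q_total=34.00, C_total=11.00, V=3.09; Q2=18.55, Q3=15.45; dissipated=2.305
Total dissipated: 16.888 μJ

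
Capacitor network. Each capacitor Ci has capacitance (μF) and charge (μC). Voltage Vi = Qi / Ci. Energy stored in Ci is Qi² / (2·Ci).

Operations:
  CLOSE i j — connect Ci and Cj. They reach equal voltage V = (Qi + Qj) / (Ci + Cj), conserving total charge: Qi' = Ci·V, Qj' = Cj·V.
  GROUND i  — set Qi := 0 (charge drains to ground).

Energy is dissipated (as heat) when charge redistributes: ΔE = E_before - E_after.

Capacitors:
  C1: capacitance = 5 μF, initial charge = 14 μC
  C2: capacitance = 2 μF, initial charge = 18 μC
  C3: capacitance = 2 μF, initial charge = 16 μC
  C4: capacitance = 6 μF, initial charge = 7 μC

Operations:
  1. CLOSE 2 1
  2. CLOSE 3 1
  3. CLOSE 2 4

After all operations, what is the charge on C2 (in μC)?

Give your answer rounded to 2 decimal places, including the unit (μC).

Initial: C1(5μF, Q=14μC, V=2.80V), C2(2μF, Q=18μC, V=9.00V), C3(2μF, Q=16μC, V=8.00V), C4(6μF, Q=7μC, V=1.17V)
Op 1: CLOSE 2-1: Q_total=32.00, C_total=7.00, V=4.57; Q2=9.14, Q1=22.86; dissipated=27.457
Op 2: CLOSE 3-1: Q_total=38.86, C_total=7.00, V=5.55; Q3=11.10, Q1=27.76; dissipated=8.397
Op 3: CLOSE 2-4: Q_total=16.14, C_total=8.00, V=2.02; Q2=4.04, Q4=12.11; dissipated=8.694
Final charges: Q1=27.76, Q2=4.04, Q3=11.10, Q4=12.11

Answer: 4.04 μC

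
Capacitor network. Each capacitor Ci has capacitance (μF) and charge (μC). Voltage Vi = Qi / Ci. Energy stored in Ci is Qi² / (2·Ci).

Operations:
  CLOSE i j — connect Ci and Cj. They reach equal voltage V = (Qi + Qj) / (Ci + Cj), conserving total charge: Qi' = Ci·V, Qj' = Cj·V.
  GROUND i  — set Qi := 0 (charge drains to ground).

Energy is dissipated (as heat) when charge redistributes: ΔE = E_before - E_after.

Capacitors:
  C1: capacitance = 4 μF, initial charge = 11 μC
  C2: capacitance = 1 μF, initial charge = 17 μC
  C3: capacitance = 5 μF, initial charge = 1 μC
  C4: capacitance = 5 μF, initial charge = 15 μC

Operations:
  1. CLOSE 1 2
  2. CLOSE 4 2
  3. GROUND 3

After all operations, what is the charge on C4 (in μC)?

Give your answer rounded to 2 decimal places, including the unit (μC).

Initial: C1(4μF, Q=11μC, V=2.75V), C2(1μF, Q=17μC, V=17.00V), C3(5μF, Q=1μC, V=0.20V), C4(5μF, Q=15μC, V=3.00V)
Op 1: CLOSE 1-2: Q_total=28.00, C_total=5.00, V=5.60; Q1=22.40, Q2=5.60; dissipated=81.225
Op 2: CLOSE 4-2: Q_total=20.60, C_total=6.00, V=3.43; Q4=17.17, Q2=3.43; dissipated=2.817
Op 3: GROUND 3: Q3=0; energy lost=0.100
Final charges: Q1=22.40, Q2=3.43, Q3=0.00, Q4=17.17

Answer: 17.17 μC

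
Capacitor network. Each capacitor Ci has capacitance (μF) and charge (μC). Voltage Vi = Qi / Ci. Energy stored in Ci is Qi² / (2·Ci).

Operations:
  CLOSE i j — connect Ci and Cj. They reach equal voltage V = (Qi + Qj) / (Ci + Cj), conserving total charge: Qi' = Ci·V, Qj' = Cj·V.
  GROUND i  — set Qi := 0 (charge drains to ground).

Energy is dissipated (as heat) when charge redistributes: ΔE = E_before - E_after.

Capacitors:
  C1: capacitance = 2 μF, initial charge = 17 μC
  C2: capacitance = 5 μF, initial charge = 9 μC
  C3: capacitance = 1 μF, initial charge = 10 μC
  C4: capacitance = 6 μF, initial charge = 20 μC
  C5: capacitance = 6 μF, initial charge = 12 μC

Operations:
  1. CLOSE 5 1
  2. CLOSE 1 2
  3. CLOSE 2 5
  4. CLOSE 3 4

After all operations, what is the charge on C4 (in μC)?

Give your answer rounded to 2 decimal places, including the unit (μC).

Answer: 25.71 μC

Derivation:
Initial: C1(2μF, Q=17μC, V=8.50V), C2(5μF, Q=9μC, V=1.80V), C3(1μF, Q=10μC, V=10.00V), C4(6μF, Q=20μC, V=3.33V), C5(6μF, Q=12μC, V=2.00V)
Op 1: CLOSE 5-1: Q_total=29.00, C_total=8.00, V=3.62; Q5=21.75, Q1=7.25; dissipated=31.688
Op 2: CLOSE 1-2: Q_total=16.25, C_total=7.00, V=2.32; Q1=4.64, Q2=11.61; dissipated=2.379
Op 3: CLOSE 2-5: Q_total=33.36, C_total=11.00, V=3.03; Q2=15.16, Q5=18.19; dissipated=2.317
Op 4: CLOSE 3-4: Q_total=30.00, C_total=7.00, V=4.29; Q3=4.29, Q4=25.71; dissipated=19.048
Final charges: Q1=4.64, Q2=15.16, Q3=4.29, Q4=25.71, Q5=18.19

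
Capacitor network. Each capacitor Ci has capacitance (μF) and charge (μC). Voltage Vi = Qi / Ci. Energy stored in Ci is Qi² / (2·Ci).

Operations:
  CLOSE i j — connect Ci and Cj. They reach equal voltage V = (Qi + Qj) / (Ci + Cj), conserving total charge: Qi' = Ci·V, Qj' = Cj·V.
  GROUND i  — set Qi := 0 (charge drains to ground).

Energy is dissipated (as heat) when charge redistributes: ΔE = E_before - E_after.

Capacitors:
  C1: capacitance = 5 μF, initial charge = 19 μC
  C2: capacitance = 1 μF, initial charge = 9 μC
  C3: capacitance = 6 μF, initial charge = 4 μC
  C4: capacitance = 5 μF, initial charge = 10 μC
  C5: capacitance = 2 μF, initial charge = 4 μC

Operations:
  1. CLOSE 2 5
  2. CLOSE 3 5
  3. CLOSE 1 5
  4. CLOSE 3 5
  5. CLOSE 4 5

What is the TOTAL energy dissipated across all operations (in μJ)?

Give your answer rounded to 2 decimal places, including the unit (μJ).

Answer: 31.81 μJ

Derivation:
Initial: C1(5μF, Q=19μC, V=3.80V), C2(1μF, Q=9μC, V=9.00V), C3(6μF, Q=4μC, V=0.67V), C4(5μF, Q=10μC, V=2.00V), C5(2μF, Q=4μC, V=2.00V)
Op 1: CLOSE 2-5: Q_total=13.00, C_total=3.00, V=4.33; Q2=4.33, Q5=8.67; dissipated=16.333
Op 2: CLOSE 3-5: Q_total=12.67, C_total=8.00, V=1.58; Q3=9.50, Q5=3.17; dissipated=10.083
Op 3: CLOSE 1-5: Q_total=22.17, C_total=7.00, V=3.17; Q1=15.83, Q5=6.33; dissipated=3.510
Op 4: CLOSE 3-5: Q_total=15.83, C_total=8.00, V=1.98; Q3=11.88, Q5=3.96; dissipated=1.880
Op 5: CLOSE 4-5: Q_total=13.96, C_total=7.00, V=1.99; Q4=9.97, Q5=3.99; dissipated=0.000
Total dissipated: 31.807 μJ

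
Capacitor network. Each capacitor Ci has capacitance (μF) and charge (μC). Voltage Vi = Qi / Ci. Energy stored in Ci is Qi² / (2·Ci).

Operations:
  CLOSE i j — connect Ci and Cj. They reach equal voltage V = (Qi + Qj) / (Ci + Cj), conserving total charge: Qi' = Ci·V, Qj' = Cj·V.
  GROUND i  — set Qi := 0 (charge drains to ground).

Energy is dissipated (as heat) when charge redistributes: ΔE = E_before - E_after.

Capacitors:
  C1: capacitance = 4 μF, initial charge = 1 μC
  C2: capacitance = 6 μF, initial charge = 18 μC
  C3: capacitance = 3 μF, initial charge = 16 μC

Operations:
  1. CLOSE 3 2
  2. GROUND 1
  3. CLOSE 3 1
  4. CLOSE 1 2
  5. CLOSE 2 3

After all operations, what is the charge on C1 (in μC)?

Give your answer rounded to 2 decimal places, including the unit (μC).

Answer: 11.66 μC

Derivation:
Initial: C1(4μF, Q=1μC, V=0.25V), C2(6μF, Q=18μC, V=3.00V), C3(3μF, Q=16μC, V=5.33V)
Op 1: CLOSE 3-2: Q_total=34.00, C_total=9.00, V=3.78; Q3=11.33, Q2=22.67; dissipated=5.444
Op 2: GROUND 1: Q1=0; energy lost=0.125
Op 3: CLOSE 3-1: Q_total=11.33, C_total=7.00, V=1.62; Q3=4.86, Q1=6.48; dissipated=12.233
Op 4: CLOSE 1-2: Q_total=29.14, C_total=10.00, V=2.91; Q1=11.66, Q2=17.49; dissipated=5.592
Op 5: CLOSE 2-3: Q_total=22.34, C_total=9.00, V=2.48; Q2=14.90, Q3=7.45; dissipated=1.678
Final charges: Q1=11.66, Q2=14.90, Q3=7.45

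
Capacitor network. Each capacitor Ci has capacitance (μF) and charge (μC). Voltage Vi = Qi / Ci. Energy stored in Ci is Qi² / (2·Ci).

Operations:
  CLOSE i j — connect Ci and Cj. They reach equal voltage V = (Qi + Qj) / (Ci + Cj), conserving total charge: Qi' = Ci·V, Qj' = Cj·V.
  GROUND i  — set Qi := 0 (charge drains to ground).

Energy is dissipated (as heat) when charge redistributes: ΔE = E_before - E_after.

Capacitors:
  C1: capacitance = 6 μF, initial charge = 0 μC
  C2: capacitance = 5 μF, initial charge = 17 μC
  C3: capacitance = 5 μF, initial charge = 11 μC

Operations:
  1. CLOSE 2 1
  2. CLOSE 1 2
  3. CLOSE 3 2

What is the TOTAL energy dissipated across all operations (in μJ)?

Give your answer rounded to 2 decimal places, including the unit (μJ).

Initial: C1(6μF, Q=0μC, V=0.00V), C2(5μF, Q=17μC, V=3.40V), C3(5μF, Q=11μC, V=2.20V)
Op 1: CLOSE 2-1: Q_total=17.00, C_total=11.00, V=1.55; Q2=7.73, Q1=9.27; dissipated=15.764
Op 2: CLOSE 1-2: Q_total=17.00, C_total=11.00, V=1.55; Q1=9.27, Q2=7.73; dissipated=0.000
Op 3: CLOSE 3-2: Q_total=18.73, C_total=10.00, V=1.87; Q3=9.36, Q2=9.36; dissipated=0.536
Total dissipated: 16.299 μJ

Answer: 16.30 μJ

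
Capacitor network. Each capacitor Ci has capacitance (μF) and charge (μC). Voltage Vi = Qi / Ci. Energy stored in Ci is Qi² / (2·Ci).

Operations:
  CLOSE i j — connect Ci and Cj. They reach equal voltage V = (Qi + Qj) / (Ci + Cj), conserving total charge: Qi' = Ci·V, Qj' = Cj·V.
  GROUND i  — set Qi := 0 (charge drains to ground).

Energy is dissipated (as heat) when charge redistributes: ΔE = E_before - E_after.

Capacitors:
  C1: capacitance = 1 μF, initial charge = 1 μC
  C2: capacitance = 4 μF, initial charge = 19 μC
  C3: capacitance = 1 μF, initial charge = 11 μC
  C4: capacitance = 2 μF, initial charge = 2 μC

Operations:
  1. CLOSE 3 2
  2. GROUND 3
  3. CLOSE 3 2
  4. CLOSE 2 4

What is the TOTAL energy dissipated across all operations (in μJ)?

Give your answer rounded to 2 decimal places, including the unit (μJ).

Answer: 57.65 μJ

Derivation:
Initial: C1(1μF, Q=1μC, V=1.00V), C2(4μF, Q=19μC, V=4.75V), C3(1μF, Q=11μC, V=11.00V), C4(2μF, Q=2μC, V=1.00V)
Op 1: CLOSE 3-2: Q_total=30.00, C_total=5.00, V=6.00; Q3=6.00, Q2=24.00; dissipated=15.625
Op 2: GROUND 3: Q3=0; energy lost=18.000
Op 3: CLOSE 3-2: Q_total=24.00, C_total=5.00, V=4.80; Q3=4.80, Q2=19.20; dissipated=14.400
Op 4: CLOSE 2-4: Q_total=21.20, C_total=6.00, V=3.53; Q2=14.13, Q4=7.07; dissipated=9.627
Total dissipated: 57.652 μJ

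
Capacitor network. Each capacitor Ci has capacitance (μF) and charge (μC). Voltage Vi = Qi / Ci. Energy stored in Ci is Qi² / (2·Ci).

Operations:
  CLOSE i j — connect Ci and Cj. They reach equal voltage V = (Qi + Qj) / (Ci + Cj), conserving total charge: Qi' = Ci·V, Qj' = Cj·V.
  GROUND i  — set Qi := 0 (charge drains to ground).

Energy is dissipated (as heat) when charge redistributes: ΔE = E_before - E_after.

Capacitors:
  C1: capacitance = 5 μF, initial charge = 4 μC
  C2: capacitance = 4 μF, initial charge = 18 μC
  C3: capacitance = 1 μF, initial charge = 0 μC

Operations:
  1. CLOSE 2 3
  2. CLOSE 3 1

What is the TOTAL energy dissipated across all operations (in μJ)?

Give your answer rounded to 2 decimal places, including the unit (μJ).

Answer: 11.37 μJ

Derivation:
Initial: C1(5μF, Q=4μC, V=0.80V), C2(4μF, Q=18μC, V=4.50V), C3(1μF, Q=0μC, V=0.00V)
Op 1: CLOSE 2-3: Q_total=18.00, C_total=5.00, V=3.60; Q2=14.40, Q3=3.60; dissipated=8.100
Op 2: CLOSE 3-1: Q_total=7.60, C_total=6.00, V=1.27; Q3=1.27, Q1=6.33; dissipated=3.267
Total dissipated: 11.367 μJ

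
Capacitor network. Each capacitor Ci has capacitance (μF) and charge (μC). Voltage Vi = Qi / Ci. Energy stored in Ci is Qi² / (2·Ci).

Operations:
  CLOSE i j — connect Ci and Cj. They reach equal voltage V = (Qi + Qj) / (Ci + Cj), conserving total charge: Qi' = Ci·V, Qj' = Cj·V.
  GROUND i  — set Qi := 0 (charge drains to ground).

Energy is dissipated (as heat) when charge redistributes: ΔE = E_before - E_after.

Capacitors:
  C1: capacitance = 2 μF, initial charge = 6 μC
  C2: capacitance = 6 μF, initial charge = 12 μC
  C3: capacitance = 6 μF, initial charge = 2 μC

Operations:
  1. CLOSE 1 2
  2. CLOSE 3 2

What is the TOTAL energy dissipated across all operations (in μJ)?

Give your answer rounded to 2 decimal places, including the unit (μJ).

Initial: C1(2μF, Q=6μC, V=3.00V), C2(6μF, Q=12μC, V=2.00V), C3(6μF, Q=2μC, V=0.33V)
Op 1: CLOSE 1-2: Q_total=18.00, C_total=8.00, V=2.25; Q1=4.50, Q2=13.50; dissipated=0.750
Op 2: CLOSE 3-2: Q_total=15.50, C_total=12.00, V=1.29; Q3=7.75, Q2=7.75; dissipated=5.510
Total dissipated: 6.260 μJ

Answer: 6.26 μJ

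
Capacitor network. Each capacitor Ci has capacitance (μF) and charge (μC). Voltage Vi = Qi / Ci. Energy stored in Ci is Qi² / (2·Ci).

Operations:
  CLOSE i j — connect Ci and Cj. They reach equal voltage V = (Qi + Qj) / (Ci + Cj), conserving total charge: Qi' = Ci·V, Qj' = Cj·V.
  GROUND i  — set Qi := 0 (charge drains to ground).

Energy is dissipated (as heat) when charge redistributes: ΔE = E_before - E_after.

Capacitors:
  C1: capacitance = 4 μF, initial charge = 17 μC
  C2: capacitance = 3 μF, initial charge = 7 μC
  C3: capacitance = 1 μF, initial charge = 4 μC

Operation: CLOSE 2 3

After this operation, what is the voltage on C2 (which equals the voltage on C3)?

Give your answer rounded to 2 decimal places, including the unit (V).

Answer: 2.75 V

Derivation:
Initial: C1(4μF, Q=17μC, V=4.25V), C2(3μF, Q=7μC, V=2.33V), C3(1μF, Q=4μC, V=4.00V)
Op 1: CLOSE 2-3: Q_total=11.00, C_total=4.00, V=2.75; Q2=8.25, Q3=2.75; dissipated=1.042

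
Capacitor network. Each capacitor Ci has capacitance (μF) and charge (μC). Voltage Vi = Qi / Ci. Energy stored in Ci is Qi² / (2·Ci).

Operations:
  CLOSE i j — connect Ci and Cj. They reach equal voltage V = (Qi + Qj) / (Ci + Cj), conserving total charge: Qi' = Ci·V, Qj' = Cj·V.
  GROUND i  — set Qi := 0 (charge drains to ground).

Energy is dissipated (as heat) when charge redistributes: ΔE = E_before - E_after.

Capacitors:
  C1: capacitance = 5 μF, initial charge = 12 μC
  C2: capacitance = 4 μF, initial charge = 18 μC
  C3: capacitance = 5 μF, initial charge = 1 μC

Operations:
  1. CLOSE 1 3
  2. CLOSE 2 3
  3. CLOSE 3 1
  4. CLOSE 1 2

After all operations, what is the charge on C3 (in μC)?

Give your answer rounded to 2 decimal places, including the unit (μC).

Initial: C1(5μF, Q=12μC, V=2.40V), C2(4μF, Q=18μC, V=4.50V), C3(5μF, Q=1μC, V=0.20V)
Op 1: CLOSE 1-3: Q_total=13.00, C_total=10.00, V=1.30; Q1=6.50, Q3=6.50; dissipated=6.050
Op 2: CLOSE 2-3: Q_total=24.50, C_total=9.00, V=2.72; Q2=10.89, Q3=13.61; dissipated=11.378
Op 3: CLOSE 3-1: Q_total=20.11, C_total=10.00, V=2.01; Q3=10.06, Q1=10.06; dissipated=2.528
Op 4: CLOSE 1-2: Q_total=20.94, C_total=9.00, V=2.33; Q1=11.64, Q2=9.31; dissipated=0.562
Final charges: Q1=11.64, Q2=9.31, Q3=10.06

Answer: 10.06 μC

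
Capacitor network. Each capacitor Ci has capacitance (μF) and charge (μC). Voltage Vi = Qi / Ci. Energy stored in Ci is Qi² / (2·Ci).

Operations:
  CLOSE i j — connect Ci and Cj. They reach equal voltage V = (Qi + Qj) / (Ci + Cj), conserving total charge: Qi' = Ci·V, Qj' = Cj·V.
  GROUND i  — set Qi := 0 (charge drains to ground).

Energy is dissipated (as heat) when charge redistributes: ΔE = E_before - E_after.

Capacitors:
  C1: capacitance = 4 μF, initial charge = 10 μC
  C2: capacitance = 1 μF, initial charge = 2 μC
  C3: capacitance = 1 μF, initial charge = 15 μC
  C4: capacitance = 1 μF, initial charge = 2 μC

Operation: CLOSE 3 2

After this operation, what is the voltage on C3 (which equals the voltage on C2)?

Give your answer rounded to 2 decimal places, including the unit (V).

Answer: 8.50 V

Derivation:
Initial: C1(4μF, Q=10μC, V=2.50V), C2(1μF, Q=2μC, V=2.00V), C3(1μF, Q=15μC, V=15.00V), C4(1μF, Q=2μC, V=2.00V)
Op 1: CLOSE 3-2: Q_total=17.00, C_total=2.00, V=8.50; Q3=8.50, Q2=8.50; dissipated=42.250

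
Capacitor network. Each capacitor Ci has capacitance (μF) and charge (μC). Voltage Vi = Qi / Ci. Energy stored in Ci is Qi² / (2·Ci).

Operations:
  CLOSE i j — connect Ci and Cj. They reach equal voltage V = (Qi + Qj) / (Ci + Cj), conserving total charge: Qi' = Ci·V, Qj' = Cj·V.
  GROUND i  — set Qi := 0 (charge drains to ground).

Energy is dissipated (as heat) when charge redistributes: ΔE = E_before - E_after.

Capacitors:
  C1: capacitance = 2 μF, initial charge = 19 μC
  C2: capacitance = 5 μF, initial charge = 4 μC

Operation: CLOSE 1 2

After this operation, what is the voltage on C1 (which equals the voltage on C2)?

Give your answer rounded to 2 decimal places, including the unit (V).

Initial: C1(2μF, Q=19μC, V=9.50V), C2(5μF, Q=4μC, V=0.80V)
Op 1: CLOSE 1-2: Q_total=23.00, C_total=7.00, V=3.29; Q1=6.57, Q2=16.43; dissipated=54.064

Answer: 3.29 V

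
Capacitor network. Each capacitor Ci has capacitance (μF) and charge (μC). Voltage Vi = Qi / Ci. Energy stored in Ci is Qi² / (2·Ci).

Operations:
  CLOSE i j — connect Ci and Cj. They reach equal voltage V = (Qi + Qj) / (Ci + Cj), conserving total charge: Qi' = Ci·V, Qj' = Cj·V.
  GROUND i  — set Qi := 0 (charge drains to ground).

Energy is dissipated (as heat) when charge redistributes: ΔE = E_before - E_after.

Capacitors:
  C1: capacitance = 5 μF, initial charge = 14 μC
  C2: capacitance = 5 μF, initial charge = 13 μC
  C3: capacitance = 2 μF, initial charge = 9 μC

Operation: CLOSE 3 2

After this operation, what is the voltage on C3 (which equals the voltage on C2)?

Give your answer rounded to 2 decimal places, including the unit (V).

Initial: C1(5μF, Q=14μC, V=2.80V), C2(5μF, Q=13μC, V=2.60V), C3(2μF, Q=9μC, V=4.50V)
Op 1: CLOSE 3-2: Q_total=22.00, C_total=7.00, V=3.14; Q3=6.29, Q2=15.71; dissipated=2.579

Answer: 3.14 V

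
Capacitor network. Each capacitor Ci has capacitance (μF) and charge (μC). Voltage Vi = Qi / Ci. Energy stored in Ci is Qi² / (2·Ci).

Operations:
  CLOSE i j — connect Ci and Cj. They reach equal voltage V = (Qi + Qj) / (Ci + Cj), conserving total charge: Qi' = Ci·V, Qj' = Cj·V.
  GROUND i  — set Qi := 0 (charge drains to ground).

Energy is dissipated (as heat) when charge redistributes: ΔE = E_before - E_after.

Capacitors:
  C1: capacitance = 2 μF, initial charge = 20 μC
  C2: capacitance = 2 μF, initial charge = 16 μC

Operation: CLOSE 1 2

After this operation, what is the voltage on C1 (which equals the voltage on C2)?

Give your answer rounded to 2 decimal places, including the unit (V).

Answer: 9.00 V

Derivation:
Initial: C1(2μF, Q=20μC, V=10.00V), C2(2μF, Q=16μC, V=8.00V)
Op 1: CLOSE 1-2: Q_total=36.00, C_total=4.00, V=9.00; Q1=18.00, Q2=18.00; dissipated=2.000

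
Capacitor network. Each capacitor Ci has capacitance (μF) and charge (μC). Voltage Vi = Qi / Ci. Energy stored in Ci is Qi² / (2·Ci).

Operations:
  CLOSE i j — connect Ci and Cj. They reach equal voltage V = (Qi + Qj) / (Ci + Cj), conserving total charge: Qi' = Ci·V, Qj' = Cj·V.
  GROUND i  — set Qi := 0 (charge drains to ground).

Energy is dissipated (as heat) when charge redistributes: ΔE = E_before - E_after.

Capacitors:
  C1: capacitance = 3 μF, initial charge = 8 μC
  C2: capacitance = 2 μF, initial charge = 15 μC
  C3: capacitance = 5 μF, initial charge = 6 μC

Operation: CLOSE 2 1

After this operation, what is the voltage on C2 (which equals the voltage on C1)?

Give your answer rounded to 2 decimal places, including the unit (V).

Answer: 4.60 V

Derivation:
Initial: C1(3μF, Q=8μC, V=2.67V), C2(2μF, Q=15μC, V=7.50V), C3(5μF, Q=6μC, V=1.20V)
Op 1: CLOSE 2-1: Q_total=23.00, C_total=5.00, V=4.60; Q2=9.20, Q1=13.80; dissipated=14.017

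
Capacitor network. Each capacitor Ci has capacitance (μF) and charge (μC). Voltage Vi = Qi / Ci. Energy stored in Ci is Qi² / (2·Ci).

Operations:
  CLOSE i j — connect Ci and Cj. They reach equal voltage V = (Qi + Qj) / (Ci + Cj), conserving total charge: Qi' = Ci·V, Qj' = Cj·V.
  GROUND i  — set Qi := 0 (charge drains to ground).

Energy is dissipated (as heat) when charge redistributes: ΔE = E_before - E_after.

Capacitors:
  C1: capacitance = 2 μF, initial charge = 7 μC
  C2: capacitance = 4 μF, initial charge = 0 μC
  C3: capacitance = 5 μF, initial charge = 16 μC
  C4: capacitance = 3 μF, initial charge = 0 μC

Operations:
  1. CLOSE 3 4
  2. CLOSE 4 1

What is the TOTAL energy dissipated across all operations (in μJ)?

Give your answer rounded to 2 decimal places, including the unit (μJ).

Answer: 10.95 μJ

Derivation:
Initial: C1(2μF, Q=7μC, V=3.50V), C2(4μF, Q=0μC, V=0.00V), C3(5μF, Q=16μC, V=3.20V), C4(3μF, Q=0μC, V=0.00V)
Op 1: CLOSE 3-4: Q_total=16.00, C_total=8.00, V=2.00; Q3=10.00, Q4=6.00; dissipated=9.600
Op 2: CLOSE 4-1: Q_total=13.00, C_total=5.00, V=2.60; Q4=7.80, Q1=5.20; dissipated=1.350
Total dissipated: 10.950 μJ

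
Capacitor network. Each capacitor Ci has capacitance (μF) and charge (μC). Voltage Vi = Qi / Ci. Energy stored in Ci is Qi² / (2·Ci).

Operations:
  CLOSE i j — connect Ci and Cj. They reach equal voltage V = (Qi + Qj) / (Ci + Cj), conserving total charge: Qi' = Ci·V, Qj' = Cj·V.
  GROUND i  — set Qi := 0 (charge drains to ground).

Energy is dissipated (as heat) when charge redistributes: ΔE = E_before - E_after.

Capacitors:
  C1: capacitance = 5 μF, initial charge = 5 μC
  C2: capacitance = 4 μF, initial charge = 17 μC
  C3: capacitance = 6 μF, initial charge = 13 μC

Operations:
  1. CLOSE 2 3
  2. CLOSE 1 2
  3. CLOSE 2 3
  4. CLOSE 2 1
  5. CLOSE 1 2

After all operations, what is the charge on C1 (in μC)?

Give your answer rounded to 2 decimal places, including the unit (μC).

Initial: C1(5μF, Q=5μC, V=1.00V), C2(4μF, Q=17μC, V=4.25V), C3(6μF, Q=13μC, V=2.17V)
Op 1: CLOSE 2-3: Q_total=30.00, C_total=10.00, V=3.00; Q2=12.00, Q3=18.00; dissipated=5.208
Op 2: CLOSE 1-2: Q_total=17.00, C_total=9.00, V=1.89; Q1=9.44, Q2=7.56; dissipated=4.444
Op 3: CLOSE 2-3: Q_total=25.56, C_total=10.00, V=2.56; Q2=10.22, Q3=15.33; dissipated=1.481
Op 4: CLOSE 2-1: Q_total=19.67, C_total=9.00, V=2.19; Q2=8.74, Q1=10.93; dissipated=0.494
Op 5: CLOSE 1-2: Q_total=19.67, C_total=9.00, V=2.19; Q1=10.93, Q2=8.74; dissipated=0.000
Final charges: Q1=10.93, Q2=8.74, Q3=15.33

Answer: 10.93 μC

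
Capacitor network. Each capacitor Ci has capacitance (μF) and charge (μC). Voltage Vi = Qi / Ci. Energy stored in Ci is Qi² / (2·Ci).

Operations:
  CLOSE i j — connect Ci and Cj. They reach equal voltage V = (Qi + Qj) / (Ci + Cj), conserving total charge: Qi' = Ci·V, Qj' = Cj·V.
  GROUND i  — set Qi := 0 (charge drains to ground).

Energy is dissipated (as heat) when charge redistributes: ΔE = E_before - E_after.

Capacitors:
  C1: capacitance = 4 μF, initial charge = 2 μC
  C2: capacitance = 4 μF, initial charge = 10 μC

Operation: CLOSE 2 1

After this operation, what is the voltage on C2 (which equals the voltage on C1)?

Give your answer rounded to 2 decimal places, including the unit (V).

Initial: C1(4μF, Q=2μC, V=0.50V), C2(4μF, Q=10μC, V=2.50V)
Op 1: CLOSE 2-1: Q_total=12.00, C_total=8.00, V=1.50; Q2=6.00, Q1=6.00; dissipated=4.000

Answer: 1.50 V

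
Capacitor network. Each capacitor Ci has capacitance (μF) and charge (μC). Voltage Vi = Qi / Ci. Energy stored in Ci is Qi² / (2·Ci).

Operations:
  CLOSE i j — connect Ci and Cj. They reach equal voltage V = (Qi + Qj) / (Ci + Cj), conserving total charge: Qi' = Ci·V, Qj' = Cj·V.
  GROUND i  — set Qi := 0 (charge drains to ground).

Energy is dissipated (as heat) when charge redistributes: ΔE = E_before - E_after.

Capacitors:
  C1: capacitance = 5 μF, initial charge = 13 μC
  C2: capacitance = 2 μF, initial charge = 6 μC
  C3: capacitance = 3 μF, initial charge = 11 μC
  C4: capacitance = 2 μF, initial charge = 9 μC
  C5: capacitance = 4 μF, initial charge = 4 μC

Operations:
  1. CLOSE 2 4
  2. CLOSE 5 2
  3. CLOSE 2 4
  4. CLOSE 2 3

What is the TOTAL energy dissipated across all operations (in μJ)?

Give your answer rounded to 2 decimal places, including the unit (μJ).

Answer: 8.26 μJ

Derivation:
Initial: C1(5μF, Q=13μC, V=2.60V), C2(2μF, Q=6μC, V=3.00V), C3(3μF, Q=11μC, V=3.67V), C4(2μF, Q=9μC, V=4.50V), C5(4μF, Q=4μC, V=1.00V)
Op 1: CLOSE 2-4: Q_total=15.00, C_total=4.00, V=3.75; Q2=7.50, Q4=7.50; dissipated=1.125
Op 2: CLOSE 5-2: Q_total=11.50, C_total=6.00, V=1.92; Q5=7.67, Q2=3.83; dissipated=5.042
Op 3: CLOSE 2-4: Q_total=11.33, C_total=4.00, V=2.83; Q2=5.67, Q4=5.67; dissipated=1.681
Op 4: CLOSE 2-3: Q_total=16.67, C_total=5.00, V=3.33; Q2=6.67, Q3=10.00; dissipated=0.417
Total dissipated: 8.264 μJ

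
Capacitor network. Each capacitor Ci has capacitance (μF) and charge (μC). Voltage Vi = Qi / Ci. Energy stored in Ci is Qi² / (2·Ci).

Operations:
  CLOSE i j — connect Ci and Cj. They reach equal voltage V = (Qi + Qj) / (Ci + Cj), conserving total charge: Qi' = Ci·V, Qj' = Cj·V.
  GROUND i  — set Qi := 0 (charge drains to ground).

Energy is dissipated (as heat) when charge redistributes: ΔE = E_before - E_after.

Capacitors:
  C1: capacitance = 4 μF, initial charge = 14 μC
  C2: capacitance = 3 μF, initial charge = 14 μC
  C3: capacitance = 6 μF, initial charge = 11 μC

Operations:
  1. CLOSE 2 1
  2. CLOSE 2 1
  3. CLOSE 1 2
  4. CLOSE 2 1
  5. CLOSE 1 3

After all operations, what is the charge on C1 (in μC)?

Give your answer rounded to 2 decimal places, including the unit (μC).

Initial: C1(4μF, Q=14μC, V=3.50V), C2(3μF, Q=14μC, V=4.67V), C3(6μF, Q=11μC, V=1.83V)
Op 1: CLOSE 2-1: Q_total=28.00, C_total=7.00, V=4.00; Q2=12.00, Q1=16.00; dissipated=1.167
Op 2: CLOSE 2-1: Q_total=28.00, C_total=7.00, V=4.00; Q2=12.00, Q1=16.00; dissipated=0.000
Op 3: CLOSE 1-2: Q_total=28.00, C_total=7.00, V=4.00; Q1=16.00, Q2=12.00; dissipated=0.000
Op 4: CLOSE 2-1: Q_total=28.00, C_total=7.00, V=4.00; Q2=12.00, Q1=16.00; dissipated=0.000
Op 5: CLOSE 1-3: Q_total=27.00, C_total=10.00, V=2.70; Q1=10.80, Q3=16.20; dissipated=5.633
Final charges: Q1=10.80, Q2=12.00, Q3=16.20

Answer: 10.80 μC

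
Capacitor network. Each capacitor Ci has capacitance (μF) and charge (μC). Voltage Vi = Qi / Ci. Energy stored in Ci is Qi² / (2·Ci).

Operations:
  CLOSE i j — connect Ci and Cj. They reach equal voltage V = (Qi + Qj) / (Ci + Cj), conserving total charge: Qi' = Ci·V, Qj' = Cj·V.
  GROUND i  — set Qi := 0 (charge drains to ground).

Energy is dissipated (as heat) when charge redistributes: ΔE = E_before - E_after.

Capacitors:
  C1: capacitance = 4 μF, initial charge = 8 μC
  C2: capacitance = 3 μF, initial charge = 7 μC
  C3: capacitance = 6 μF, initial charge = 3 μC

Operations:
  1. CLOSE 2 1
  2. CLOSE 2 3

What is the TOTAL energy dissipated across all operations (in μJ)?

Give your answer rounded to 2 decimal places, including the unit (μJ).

Answer: 2.79 μJ

Derivation:
Initial: C1(4μF, Q=8μC, V=2.00V), C2(3μF, Q=7μC, V=2.33V), C3(6μF, Q=3μC, V=0.50V)
Op 1: CLOSE 2-1: Q_total=15.00, C_total=7.00, V=2.14; Q2=6.43, Q1=8.57; dissipated=0.095
Op 2: CLOSE 2-3: Q_total=9.43, C_total=9.00, V=1.05; Q2=3.14, Q3=6.29; dissipated=2.699
Total dissipated: 2.794 μJ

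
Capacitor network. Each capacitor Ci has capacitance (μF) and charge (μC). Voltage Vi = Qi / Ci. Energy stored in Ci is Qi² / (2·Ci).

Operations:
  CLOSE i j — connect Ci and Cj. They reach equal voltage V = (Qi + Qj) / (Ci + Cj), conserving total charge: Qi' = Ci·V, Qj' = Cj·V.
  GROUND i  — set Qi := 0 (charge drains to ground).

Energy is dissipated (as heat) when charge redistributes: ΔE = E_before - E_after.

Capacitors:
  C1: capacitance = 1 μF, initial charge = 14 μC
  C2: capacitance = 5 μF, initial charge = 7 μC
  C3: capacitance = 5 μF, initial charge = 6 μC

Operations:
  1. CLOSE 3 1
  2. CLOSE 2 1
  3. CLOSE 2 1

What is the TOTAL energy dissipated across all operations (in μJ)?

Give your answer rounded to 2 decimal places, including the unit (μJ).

Initial: C1(1μF, Q=14μC, V=14.00V), C2(5μF, Q=7μC, V=1.40V), C3(5μF, Q=6μC, V=1.20V)
Op 1: CLOSE 3-1: Q_total=20.00, C_total=6.00, V=3.33; Q3=16.67, Q1=3.33; dissipated=68.267
Op 2: CLOSE 2-1: Q_total=10.33, C_total=6.00, V=1.72; Q2=8.61, Q1=1.72; dissipated=1.557
Op 3: CLOSE 2-1: Q_total=10.33, C_total=6.00, V=1.72; Q2=8.61, Q1=1.72; dissipated=0.000
Total dissipated: 69.824 μJ

Answer: 69.82 μJ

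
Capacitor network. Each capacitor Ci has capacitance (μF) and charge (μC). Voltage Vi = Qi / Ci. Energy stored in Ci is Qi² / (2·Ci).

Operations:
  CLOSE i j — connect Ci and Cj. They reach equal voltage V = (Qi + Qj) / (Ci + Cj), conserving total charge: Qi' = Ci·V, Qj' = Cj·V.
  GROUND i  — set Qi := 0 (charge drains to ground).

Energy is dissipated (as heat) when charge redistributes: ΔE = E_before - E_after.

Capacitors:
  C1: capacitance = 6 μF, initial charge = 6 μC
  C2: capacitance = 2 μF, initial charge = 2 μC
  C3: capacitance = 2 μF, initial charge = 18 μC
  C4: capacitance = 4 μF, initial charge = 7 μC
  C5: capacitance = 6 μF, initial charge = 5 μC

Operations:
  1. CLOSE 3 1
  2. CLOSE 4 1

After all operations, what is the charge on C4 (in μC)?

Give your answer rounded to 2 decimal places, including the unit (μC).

Initial: C1(6μF, Q=6μC, V=1.00V), C2(2μF, Q=2μC, V=1.00V), C3(2μF, Q=18μC, V=9.00V), C4(4μF, Q=7μC, V=1.75V), C5(6μF, Q=5μC, V=0.83V)
Op 1: CLOSE 3-1: Q_total=24.00, C_total=8.00, V=3.00; Q3=6.00, Q1=18.00; dissipated=48.000
Op 2: CLOSE 4-1: Q_total=25.00, C_total=10.00, V=2.50; Q4=10.00, Q1=15.00; dissipated=1.875
Final charges: Q1=15.00, Q2=2.00, Q3=6.00, Q4=10.00, Q5=5.00

Answer: 10.00 μC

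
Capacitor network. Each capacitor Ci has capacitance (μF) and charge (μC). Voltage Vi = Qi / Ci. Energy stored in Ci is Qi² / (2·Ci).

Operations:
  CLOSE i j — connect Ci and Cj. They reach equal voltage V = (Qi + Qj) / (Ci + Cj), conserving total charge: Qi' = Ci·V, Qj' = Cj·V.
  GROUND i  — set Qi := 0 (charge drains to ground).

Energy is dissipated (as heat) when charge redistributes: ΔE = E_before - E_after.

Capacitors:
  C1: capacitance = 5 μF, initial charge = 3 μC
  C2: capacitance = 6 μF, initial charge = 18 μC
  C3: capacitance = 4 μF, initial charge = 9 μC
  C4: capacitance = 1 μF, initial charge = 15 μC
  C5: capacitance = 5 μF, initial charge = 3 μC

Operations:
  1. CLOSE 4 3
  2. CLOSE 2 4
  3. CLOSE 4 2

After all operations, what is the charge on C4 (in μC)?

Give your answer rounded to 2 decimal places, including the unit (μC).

Initial: C1(5μF, Q=3μC, V=0.60V), C2(6μF, Q=18μC, V=3.00V), C3(4μF, Q=9μC, V=2.25V), C4(1μF, Q=15μC, V=15.00V), C5(5μF, Q=3μC, V=0.60V)
Op 1: CLOSE 4-3: Q_total=24.00, C_total=5.00, V=4.80; Q4=4.80, Q3=19.20; dissipated=65.025
Op 2: CLOSE 2-4: Q_total=22.80, C_total=7.00, V=3.26; Q2=19.54, Q4=3.26; dissipated=1.389
Op 3: CLOSE 4-2: Q_total=22.80, C_total=7.00, V=3.26; Q4=3.26, Q2=19.54; dissipated=0.000
Final charges: Q1=3.00, Q2=19.54, Q3=19.20, Q4=3.26, Q5=3.00

Answer: 3.26 μC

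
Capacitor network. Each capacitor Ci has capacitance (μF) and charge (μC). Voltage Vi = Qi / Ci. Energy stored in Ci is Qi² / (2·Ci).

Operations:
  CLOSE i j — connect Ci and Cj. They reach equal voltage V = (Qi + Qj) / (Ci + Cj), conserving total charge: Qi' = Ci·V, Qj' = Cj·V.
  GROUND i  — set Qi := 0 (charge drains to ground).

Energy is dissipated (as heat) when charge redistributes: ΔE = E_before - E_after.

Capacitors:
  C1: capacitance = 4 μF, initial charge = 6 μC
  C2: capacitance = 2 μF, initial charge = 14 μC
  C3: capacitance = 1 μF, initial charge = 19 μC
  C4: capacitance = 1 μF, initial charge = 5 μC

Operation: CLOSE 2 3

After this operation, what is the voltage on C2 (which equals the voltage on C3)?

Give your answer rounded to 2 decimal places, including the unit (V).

Answer: 11.00 V

Derivation:
Initial: C1(4μF, Q=6μC, V=1.50V), C2(2μF, Q=14μC, V=7.00V), C3(1μF, Q=19μC, V=19.00V), C4(1μF, Q=5μC, V=5.00V)
Op 1: CLOSE 2-3: Q_total=33.00, C_total=3.00, V=11.00; Q2=22.00, Q3=11.00; dissipated=48.000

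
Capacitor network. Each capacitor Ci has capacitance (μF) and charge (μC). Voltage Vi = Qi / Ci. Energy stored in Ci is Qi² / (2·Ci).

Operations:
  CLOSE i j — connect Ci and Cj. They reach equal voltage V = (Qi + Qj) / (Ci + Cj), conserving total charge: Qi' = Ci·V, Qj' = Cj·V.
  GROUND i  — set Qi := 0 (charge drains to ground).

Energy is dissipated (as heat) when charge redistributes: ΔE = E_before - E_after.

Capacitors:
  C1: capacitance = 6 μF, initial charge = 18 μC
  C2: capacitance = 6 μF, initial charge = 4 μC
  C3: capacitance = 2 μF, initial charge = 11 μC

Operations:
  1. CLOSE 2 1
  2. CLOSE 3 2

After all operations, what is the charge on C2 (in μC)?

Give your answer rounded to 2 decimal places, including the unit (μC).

Answer: 16.50 μC

Derivation:
Initial: C1(6μF, Q=18μC, V=3.00V), C2(6μF, Q=4μC, V=0.67V), C3(2μF, Q=11μC, V=5.50V)
Op 1: CLOSE 2-1: Q_total=22.00, C_total=12.00, V=1.83; Q2=11.00, Q1=11.00; dissipated=8.167
Op 2: CLOSE 3-2: Q_total=22.00, C_total=8.00, V=2.75; Q3=5.50, Q2=16.50; dissipated=10.083
Final charges: Q1=11.00, Q2=16.50, Q3=5.50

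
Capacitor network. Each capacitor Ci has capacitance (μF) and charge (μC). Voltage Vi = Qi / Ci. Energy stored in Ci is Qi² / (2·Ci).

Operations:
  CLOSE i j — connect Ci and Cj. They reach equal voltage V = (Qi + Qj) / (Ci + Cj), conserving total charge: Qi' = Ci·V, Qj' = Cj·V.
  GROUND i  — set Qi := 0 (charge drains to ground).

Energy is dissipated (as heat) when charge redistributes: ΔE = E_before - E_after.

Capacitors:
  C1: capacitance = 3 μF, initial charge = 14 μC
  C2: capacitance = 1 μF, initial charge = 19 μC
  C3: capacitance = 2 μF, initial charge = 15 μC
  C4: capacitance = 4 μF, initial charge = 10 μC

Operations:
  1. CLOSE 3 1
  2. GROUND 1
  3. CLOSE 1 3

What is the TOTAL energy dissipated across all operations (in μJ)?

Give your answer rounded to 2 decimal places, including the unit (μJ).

Initial: C1(3μF, Q=14μC, V=4.67V), C2(1μF, Q=19μC, V=19.00V), C3(2μF, Q=15μC, V=7.50V), C4(4μF, Q=10μC, V=2.50V)
Op 1: CLOSE 3-1: Q_total=29.00, C_total=5.00, V=5.80; Q3=11.60, Q1=17.40; dissipated=4.817
Op 2: GROUND 1: Q1=0; energy lost=50.460
Op 3: CLOSE 1-3: Q_total=11.60, C_total=5.00, V=2.32; Q1=6.96, Q3=4.64; dissipated=20.184
Total dissipated: 75.461 μJ

Answer: 75.46 μJ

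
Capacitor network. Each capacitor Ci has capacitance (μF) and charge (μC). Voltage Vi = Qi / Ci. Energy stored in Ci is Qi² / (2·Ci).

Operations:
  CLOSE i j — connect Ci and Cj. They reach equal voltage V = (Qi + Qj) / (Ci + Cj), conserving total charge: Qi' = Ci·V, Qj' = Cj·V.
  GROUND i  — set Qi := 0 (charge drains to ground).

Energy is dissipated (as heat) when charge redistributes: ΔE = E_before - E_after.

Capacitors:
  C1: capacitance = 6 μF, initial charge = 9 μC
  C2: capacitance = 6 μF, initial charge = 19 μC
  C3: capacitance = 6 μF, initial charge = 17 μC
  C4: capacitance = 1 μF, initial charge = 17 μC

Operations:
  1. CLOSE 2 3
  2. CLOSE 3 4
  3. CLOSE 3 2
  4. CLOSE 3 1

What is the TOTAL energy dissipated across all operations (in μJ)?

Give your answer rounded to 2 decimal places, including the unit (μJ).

Answer: 99.54 μJ

Derivation:
Initial: C1(6μF, Q=9μC, V=1.50V), C2(6μF, Q=19μC, V=3.17V), C3(6μF, Q=17μC, V=2.83V), C4(1μF, Q=17μC, V=17.00V)
Op 1: CLOSE 2-3: Q_total=36.00, C_total=12.00, V=3.00; Q2=18.00, Q3=18.00; dissipated=0.167
Op 2: CLOSE 3-4: Q_total=35.00, C_total=7.00, V=5.00; Q3=30.00, Q4=5.00; dissipated=84.000
Op 3: CLOSE 3-2: Q_total=48.00, C_total=12.00, V=4.00; Q3=24.00, Q2=24.00; dissipated=6.000
Op 4: CLOSE 3-1: Q_total=33.00, C_total=12.00, V=2.75; Q3=16.50, Q1=16.50; dissipated=9.375
Total dissipated: 99.542 μJ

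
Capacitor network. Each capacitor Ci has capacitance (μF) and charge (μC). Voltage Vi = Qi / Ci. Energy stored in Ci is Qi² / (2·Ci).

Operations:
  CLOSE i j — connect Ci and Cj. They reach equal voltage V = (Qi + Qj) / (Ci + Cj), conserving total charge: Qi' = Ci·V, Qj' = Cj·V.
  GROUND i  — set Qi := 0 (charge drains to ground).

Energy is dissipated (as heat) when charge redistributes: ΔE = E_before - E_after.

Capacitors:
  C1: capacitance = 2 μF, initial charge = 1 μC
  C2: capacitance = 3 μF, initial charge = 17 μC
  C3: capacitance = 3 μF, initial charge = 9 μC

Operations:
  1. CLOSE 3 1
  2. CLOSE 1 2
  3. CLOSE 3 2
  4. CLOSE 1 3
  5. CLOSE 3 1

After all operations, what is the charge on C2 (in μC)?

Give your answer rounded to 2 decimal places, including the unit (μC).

Answer: 9.30 μC

Derivation:
Initial: C1(2μF, Q=1μC, V=0.50V), C2(3μF, Q=17μC, V=5.67V), C3(3μF, Q=9μC, V=3.00V)
Op 1: CLOSE 3-1: Q_total=10.00, C_total=5.00, V=2.00; Q3=6.00, Q1=4.00; dissipated=3.750
Op 2: CLOSE 1-2: Q_total=21.00, C_total=5.00, V=4.20; Q1=8.40, Q2=12.60; dissipated=8.067
Op 3: CLOSE 3-2: Q_total=18.60, C_total=6.00, V=3.10; Q3=9.30, Q2=9.30; dissipated=3.630
Op 4: CLOSE 1-3: Q_total=17.70, C_total=5.00, V=3.54; Q1=7.08, Q3=10.62; dissipated=0.726
Op 5: CLOSE 3-1: Q_total=17.70, C_total=5.00, V=3.54; Q3=10.62, Q1=7.08; dissipated=0.000
Final charges: Q1=7.08, Q2=9.30, Q3=10.62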